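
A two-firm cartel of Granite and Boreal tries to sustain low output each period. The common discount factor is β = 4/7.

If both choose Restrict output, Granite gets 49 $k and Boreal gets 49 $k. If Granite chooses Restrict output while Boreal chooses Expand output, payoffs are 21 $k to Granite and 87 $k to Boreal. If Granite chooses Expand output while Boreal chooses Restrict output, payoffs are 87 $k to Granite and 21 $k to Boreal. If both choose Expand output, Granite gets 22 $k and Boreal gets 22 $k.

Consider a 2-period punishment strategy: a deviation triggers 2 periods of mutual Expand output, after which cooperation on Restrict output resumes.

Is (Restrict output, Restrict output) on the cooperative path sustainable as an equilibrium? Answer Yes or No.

A one-shot deviation gives 87 now, then 22 for 2 periods, then back to 49.
Gain from deviating: (87−49) today; loss: (49−22) in each of the next 2 periods.
No-deviation condition: (49−22)(β+…+β^2) ≥ 87−49, i.e. β+…+β^2 ≥ 38/27.
At β = 4/7: β+…+β^2 = 0.8980 < 1.4074.
So cooperation is not sustainable.

No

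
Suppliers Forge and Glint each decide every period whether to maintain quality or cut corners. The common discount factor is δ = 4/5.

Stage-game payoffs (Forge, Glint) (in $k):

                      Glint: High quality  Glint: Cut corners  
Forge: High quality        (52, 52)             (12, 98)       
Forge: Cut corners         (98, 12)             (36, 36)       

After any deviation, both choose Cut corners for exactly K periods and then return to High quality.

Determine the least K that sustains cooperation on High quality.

No profitable deviation requires (52−36)(δ+…+δ^K) ≥ 98−52, i.e. δ+…+δ^K ≥ 23/8 ≈ 2.8750.
With δ = 4/5, the partial sums are K=1: 0.8000, K=2: 1.4400, K=3: 1.9520, K=4: 2.3616, K=5: 2.6893, K=6: 2.9514.
K = 6 is the first length at which the sum reaches 2.8750.

6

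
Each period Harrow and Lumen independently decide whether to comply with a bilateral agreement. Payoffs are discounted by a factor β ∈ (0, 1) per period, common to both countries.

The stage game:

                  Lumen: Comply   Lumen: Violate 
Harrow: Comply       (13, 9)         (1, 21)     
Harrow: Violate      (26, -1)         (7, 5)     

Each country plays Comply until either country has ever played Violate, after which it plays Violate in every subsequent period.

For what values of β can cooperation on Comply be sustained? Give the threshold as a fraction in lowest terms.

3/4

Harrow: cooperation gives 13 each period; deviation gives 26 once then 7 forever.
  13/(1−β) ≥ 26 + 7β/(1−β) ⇒ β ≥ 13/19.
Lumen: cooperation gives 9 each period; deviation gives 21 once then 5 forever.
  β ≥ 12/16 = 3/4.
Both must hold, so the binding constraint is Lumen's: β ≥ 3/4.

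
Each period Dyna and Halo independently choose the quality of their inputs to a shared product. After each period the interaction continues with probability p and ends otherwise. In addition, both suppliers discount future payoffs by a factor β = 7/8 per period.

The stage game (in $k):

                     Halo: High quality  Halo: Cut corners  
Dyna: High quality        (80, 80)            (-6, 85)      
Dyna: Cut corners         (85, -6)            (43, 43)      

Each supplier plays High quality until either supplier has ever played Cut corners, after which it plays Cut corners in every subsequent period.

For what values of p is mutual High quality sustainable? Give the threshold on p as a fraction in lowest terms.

20/147

Expected continuation weight on next period's payoff is β·p = 7/8·p, which plays the role of the discount factor.
Cooperation requires 7/8·p ≥ (85−80)/(85−43) = 5/42, hence p ≥ 20/147.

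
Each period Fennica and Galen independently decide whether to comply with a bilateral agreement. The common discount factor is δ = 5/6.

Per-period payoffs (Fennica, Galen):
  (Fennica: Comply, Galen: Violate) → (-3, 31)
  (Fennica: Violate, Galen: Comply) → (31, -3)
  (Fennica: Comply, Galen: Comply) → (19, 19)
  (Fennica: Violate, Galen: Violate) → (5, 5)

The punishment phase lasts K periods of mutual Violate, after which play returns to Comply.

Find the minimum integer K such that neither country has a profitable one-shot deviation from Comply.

2

No profitable deviation requires (19−5)(δ+…+δ^K) ≥ 31−19, i.e. δ+…+δ^K ≥ 6/7 ≈ 0.8571.
With δ = 5/6, the partial sums are K=1: 0.8333, K=2: 1.5278.
K = 2 is the first length at which the sum reaches 0.8571.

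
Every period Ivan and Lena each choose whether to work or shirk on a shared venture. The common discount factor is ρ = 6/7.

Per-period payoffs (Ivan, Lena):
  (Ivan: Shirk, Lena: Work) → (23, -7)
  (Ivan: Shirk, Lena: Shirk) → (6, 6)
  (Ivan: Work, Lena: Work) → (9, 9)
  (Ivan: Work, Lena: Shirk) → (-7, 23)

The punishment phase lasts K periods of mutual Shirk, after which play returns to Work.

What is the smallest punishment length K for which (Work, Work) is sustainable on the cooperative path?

10

IC: ρ(1−ρ^K)/(1−ρ) ≥ (23−9)/(9−6) = 14/3.
With ρ = 6/7: need 1 − ρ^K ≥ 14/3·(1−6/7)/(6/7), i.e. ρ^K ≤ 0.2222.
Since (6/7)^9 = 0.2497 and (6/7)^10 = 0.2141, the smallest such K is 10.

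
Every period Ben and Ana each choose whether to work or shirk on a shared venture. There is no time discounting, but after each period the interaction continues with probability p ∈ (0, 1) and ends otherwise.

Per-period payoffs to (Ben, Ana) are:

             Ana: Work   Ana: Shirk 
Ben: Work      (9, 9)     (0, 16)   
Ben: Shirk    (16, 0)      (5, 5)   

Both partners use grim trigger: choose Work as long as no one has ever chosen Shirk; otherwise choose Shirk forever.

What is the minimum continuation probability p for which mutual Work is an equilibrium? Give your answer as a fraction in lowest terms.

With no time discounting, the continuation probability p plays the role of the discount factor.
Grim-trigger IC: 9/(1−p) ≥ 16 + 5p/(1−p) ⇒ p ≥ (16−9)/(16−5) = 7/11.

7/11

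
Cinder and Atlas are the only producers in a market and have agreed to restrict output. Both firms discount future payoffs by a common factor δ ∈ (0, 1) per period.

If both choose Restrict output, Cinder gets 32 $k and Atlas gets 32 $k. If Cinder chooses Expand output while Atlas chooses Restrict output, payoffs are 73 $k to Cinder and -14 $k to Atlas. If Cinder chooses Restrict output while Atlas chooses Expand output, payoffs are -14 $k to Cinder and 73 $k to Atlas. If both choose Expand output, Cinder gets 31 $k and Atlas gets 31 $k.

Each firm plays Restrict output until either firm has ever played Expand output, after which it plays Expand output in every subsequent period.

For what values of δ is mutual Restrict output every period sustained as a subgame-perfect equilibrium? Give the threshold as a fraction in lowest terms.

32/(1−δ) ≥ 73 + 31δ/(1−δ)
32 ≥ 73 − 42δ
δ ≥ 41/42.

41/42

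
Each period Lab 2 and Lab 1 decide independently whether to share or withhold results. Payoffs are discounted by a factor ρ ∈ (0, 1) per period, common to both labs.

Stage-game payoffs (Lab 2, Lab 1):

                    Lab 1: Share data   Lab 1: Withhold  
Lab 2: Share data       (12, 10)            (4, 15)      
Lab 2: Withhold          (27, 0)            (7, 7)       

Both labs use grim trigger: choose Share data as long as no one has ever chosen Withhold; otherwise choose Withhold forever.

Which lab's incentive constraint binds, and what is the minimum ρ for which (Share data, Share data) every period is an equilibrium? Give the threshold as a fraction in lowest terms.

Lab 2; ρ ≥ 3/4

For Lab 2: deviation gain 27−12 = 15, per-period punishment loss 12−7 = 5. IC gives ρ ≥ 15/20 = 3/4.
For Lab 1: gain 5, loss 3 per period, so ρ ≥ 5/8.
The tighter constraint is Lab 2's, so cooperation needs ρ ≥ 3/4.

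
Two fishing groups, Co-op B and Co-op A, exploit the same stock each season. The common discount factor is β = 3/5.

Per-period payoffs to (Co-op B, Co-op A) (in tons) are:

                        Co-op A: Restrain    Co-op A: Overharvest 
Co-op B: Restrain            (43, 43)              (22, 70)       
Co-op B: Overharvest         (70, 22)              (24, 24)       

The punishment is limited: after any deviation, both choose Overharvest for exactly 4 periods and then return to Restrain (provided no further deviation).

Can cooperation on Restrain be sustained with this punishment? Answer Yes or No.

No

Comparing payoff streams over the 5 periods until play realigns: cooperate → 43(1+β+…+β^4); deviate → 70 + 24(β+…+β^4).
Cooperation is sustained iff (43−24)(β+…+β^4) ≥ 70−43.
β+…+β^4 = 3/5·(1−(3/5)^4)/(1−3/5) = 1.3056, and (70−43)/(43−24) = 1.4211.
1.3056 < 1.4211, so cooperation is not sustainable.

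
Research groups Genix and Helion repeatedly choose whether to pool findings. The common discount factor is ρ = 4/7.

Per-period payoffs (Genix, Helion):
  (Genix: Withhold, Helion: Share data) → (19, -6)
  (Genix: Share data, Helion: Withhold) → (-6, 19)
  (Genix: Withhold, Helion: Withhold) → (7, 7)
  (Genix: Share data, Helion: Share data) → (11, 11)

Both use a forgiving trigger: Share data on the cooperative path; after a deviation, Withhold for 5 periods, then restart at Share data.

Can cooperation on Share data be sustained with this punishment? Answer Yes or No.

No

A one-shot deviation gives 19 now, then 7 for 5 periods, then back to 11.
Gain from deviating: (19−11) today; loss: (11−7) in each of the next 5 periods.
No-deviation condition: (11−7)(ρ+…+ρ^5) ≥ 19−11, i.e. ρ+…+ρ^5 ≥ 2.
At ρ = 4/7: ρ+…+ρ^5 = 1.2521 < 2.0000.
So cooperation is not sustainable.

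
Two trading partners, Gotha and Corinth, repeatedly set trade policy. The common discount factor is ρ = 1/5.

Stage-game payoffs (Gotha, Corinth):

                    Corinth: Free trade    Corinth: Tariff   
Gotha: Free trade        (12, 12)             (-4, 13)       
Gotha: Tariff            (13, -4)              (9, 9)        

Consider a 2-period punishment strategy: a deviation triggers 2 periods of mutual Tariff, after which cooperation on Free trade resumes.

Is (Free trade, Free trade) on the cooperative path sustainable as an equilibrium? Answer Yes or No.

No

A one-shot deviation gives 13 now, then 9 for 2 periods, then back to 12.
Gain from deviating: (13−12) today; loss: (12−9) in each of the next 2 periods.
No-deviation condition: (12−9)(ρ+…+ρ^2) ≥ 13−12, i.e. ρ+…+ρ^2 ≥ 1/3.
At ρ = 1/5: ρ+…+ρ^2 = 0.2400 < 0.3333.
So cooperation is not sustainable.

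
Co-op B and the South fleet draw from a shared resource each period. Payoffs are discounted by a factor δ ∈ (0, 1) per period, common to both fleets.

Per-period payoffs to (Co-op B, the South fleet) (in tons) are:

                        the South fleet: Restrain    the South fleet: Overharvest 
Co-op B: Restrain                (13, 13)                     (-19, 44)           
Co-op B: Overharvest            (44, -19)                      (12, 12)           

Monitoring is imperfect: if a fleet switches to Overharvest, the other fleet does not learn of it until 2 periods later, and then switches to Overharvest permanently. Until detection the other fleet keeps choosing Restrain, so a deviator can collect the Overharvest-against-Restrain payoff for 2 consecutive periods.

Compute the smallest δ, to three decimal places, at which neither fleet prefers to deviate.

0.984

A deviator earns 44 for 2 periods, then 12 forever; cooperating earns 13 forever. Multiplying the IC by (1−δ):
13 ≥ 44(1−δ^2) + 12δ^2, so 32·δ^2 ≥ 31 and δ^2 ≥ 31/32.
δ ≥ (31/32)^(1/2) ≈ 0.984.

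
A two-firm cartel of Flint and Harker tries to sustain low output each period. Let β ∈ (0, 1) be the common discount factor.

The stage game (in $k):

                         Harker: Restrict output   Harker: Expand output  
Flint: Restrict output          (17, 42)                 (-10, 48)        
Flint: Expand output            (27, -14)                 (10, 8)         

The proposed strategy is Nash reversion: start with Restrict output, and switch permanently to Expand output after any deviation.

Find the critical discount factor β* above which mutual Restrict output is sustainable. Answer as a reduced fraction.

For Flint: deviation gain 27−17 = 10, per-period punishment loss 17−10 = 7. IC gives β ≥ 10/17.
For Harker: gain 6, loss 34 per period, so β ≥ 6/40 = 3/20.
The tighter constraint is Flint's, so cooperation needs β ≥ 10/17.

10/17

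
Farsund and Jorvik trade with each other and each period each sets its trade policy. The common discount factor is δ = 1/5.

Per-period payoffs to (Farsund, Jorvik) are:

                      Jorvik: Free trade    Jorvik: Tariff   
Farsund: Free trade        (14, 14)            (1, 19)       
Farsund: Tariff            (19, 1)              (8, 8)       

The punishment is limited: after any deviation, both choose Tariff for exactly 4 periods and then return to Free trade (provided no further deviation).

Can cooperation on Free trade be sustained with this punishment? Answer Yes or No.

A one-shot deviation gives 19 now, then 8 for 4 periods, then back to 14.
Gain from deviating: (19−14) today; loss: (14−8) in each of the next 4 periods.
No-deviation condition: (14−8)(δ+…+δ^4) ≥ 19−14, i.e. δ+…+δ^4 ≥ 5/6.
At δ = 1/5: δ+…+δ^4 = 0.2496 < 0.8333.
So cooperation is not sustainable.

No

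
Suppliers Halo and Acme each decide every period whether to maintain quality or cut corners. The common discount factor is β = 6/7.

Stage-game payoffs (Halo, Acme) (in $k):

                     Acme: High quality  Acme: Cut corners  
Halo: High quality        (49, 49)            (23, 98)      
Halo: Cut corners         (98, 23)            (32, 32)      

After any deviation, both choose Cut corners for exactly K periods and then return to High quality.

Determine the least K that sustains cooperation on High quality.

5

No profitable deviation requires (49−32)(β+…+β^K) ≥ 98−49, i.e. β+…+β^K ≥ 49/17 ≈ 2.8824.
With β = 6/7, the partial sums are K=1: 0.8571, K=2: 1.5918, K=3: 2.2216, K=4: 2.7613, K=5: 3.2240.
K = 5 is the first length at which the sum reaches 2.8824.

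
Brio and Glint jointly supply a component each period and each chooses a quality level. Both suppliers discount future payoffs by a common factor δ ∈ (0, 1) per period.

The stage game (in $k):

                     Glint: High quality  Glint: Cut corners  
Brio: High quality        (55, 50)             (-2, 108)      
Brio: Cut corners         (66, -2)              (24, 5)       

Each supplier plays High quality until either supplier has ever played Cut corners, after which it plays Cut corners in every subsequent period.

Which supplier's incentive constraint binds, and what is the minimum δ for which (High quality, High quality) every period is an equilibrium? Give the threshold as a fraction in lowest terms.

Glint; δ ≥ 58/103

Brio's threshold: (66−55)/(66−24) = 11/42.
Glint's threshold: (108−50)/(108−5) = 58/103.
11/42 < 58/103, so Glint binds and δ* = 58/103.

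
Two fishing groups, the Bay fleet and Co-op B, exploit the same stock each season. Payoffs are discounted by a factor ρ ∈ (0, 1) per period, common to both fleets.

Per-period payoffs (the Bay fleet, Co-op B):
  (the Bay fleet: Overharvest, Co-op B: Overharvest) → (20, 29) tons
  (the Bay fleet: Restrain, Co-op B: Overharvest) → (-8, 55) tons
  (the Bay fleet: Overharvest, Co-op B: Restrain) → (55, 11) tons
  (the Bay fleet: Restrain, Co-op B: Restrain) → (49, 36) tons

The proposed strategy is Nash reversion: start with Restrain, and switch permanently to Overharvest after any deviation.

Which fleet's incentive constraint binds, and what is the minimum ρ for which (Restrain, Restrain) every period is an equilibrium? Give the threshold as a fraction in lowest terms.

the Bay fleet: cooperation gives 49 each period; deviation gives 55 once then 20 forever.
  49/(1−ρ) ≥ 55 + 20ρ/(1−ρ) ⇒ ρ ≥ 6/35.
Co-op B: cooperation gives 36 each period; deviation gives 55 once then 29 forever.
  ρ ≥ 19/26.
Both must hold, so the binding constraint is Co-op B's: ρ ≥ 19/26.

Co-op B; ρ ≥ 19/26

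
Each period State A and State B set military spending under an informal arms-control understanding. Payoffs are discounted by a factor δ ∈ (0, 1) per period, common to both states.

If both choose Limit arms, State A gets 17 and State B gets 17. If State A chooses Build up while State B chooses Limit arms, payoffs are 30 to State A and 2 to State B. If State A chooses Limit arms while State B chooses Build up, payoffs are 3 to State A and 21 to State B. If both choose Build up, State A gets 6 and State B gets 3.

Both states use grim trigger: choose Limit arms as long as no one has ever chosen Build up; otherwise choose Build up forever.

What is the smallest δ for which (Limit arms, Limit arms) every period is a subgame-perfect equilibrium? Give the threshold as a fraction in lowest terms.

13/24

State A: cooperation gives 17 each period; deviation gives 30 once then 6 forever.
  17/(1−δ) ≥ 30 + 6δ/(1−δ) ⇒ δ ≥ 13/24.
State B: cooperation gives 17 each period; deviation gives 21 once then 3 forever.
  δ ≥ 4/18 = 2/9.
Both must hold, so the binding constraint is State A's: δ ≥ 13/24.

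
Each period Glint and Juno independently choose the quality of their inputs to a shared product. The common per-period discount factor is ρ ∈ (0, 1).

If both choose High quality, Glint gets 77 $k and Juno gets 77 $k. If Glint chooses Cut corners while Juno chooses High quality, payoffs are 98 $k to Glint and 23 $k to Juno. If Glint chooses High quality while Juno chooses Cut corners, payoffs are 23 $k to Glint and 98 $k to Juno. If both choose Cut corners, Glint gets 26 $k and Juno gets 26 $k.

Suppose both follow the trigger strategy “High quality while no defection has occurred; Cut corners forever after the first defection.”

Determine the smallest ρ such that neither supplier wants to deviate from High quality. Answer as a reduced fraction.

One-period gain from deviating is 98 − 77 = 21. The loss is 77 − 26 = 51 in every subsequent period, with present value 51·ρ/(1−ρ).
Deviation is unprofitable when 51·ρ/(1−ρ) ≥ 21, i.e. ρ/(1−ρ) ≥ 7/17.
Equivalently ρ ≥ 21/(21+51) = 7/24.

7/24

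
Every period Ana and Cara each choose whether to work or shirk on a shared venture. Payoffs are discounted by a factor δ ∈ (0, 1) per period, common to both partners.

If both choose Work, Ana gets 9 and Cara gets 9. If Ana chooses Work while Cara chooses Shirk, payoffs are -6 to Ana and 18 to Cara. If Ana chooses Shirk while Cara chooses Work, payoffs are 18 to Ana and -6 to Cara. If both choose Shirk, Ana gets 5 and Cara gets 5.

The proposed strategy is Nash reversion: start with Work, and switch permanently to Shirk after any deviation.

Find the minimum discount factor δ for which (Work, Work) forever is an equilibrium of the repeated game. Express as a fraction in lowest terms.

Under grim trigger the critical discount factor is (T−C)/(T−P) with T = 18, C = 9, P = 5.
δ* = (18−9)/(18−5) = 9/13.

9/13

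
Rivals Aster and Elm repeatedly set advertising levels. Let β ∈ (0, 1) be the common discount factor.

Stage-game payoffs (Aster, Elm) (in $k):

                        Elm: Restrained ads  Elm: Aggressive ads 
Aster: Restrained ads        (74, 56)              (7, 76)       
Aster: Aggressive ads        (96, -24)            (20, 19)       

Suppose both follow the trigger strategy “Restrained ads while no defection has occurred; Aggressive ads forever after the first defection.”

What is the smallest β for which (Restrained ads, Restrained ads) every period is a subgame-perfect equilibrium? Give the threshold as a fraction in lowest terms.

20/57

Aster: cooperation gives 74 each period; deviation gives 96 once then 20 forever.
  74/(1−β) ≥ 96 + 20β/(1−β) ⇒ β ≥ 22/76 = 11/38.
Elm: cooperation gives 56 each period; deviation gives 76 once then 19 forever.
  β ≥ 20/57.
Both must hold, so the binding constraint is Elm's: β ≥ 20/57.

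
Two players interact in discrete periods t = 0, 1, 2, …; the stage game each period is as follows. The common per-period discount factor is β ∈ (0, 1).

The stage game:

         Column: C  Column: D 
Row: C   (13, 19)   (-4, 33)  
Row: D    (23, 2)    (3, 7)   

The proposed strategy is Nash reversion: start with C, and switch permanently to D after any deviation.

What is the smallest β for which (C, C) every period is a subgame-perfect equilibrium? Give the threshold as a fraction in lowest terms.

7/13

Row: cooperation gives 13 each period; deviation gives 23 once then 3 forever.
  13/(1−β) ≥ 23 + 3β/(1−β) ⇒ β ≥ 10/20 = 1/2.
Column: cooperation gives 19 each period; deviation gives 33 once then 7 forever.
  β ≥ 14/26 = 7/13.
Both must hold, so the binding constraint is Column's: β ≥ 7/13.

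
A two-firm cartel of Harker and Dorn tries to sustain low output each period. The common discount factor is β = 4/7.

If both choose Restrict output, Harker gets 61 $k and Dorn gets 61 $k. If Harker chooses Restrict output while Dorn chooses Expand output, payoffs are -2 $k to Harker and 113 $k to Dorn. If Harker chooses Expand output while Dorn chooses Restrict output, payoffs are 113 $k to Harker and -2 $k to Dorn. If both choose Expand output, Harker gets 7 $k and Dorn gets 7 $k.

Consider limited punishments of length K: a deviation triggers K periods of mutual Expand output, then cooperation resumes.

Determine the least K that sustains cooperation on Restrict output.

Need Σ_{k=1}^{K} β^k ≥ (113−61)/(61−7) = 0.9630 at β = 4/7.
At K = 2 the sum is 0.8980 < 0.9630; at K = 3 it is 1.0845 ≥ 0.9630.
So the minimum punishment length is K = 3.

3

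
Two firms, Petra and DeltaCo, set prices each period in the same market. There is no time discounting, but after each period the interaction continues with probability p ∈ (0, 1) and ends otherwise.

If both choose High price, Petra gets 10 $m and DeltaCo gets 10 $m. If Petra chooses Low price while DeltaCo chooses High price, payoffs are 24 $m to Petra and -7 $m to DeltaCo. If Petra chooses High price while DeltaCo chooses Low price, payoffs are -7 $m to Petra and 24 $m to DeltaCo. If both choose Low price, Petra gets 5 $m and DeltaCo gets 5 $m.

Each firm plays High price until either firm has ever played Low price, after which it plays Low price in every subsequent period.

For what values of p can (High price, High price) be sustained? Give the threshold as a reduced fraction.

With no time discounting, the continuation probability p plays the role of the discount factor.
Grim-trigger IC: 10/(1−p) ≥ 24 + 5p/(1−p) ⇒ p ≥ (24−10)/(24−5) = 14/19.

14/19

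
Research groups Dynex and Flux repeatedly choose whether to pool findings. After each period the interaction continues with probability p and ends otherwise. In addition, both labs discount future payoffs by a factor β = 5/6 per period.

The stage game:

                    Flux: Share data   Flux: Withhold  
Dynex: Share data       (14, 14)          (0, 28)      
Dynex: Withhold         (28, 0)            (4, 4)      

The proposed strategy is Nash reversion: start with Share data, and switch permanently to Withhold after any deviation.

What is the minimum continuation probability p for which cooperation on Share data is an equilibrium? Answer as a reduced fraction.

7/10

Expected continuation weight on next period's payoff is β·p = 5/6·p, which plays the role of the discount factor.
Cooperation requires 5/6·p ≥ (28−14)/(28−4) = 7/12, hence p ≥ 7/10.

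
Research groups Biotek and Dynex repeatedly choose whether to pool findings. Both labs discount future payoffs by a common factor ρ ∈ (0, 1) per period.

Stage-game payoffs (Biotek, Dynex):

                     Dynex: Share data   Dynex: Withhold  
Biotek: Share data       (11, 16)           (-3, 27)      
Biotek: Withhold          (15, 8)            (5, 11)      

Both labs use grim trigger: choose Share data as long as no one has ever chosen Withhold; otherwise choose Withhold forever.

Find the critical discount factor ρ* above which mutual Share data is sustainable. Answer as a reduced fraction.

11/16

Biotek's threshold: (15−11)/(15−5) = 2/5.
Dynex's threshold: (27−16)/(27−11) = 11/16.
2/5 < 11/16, so Dynex binds and ρ* = 11/16.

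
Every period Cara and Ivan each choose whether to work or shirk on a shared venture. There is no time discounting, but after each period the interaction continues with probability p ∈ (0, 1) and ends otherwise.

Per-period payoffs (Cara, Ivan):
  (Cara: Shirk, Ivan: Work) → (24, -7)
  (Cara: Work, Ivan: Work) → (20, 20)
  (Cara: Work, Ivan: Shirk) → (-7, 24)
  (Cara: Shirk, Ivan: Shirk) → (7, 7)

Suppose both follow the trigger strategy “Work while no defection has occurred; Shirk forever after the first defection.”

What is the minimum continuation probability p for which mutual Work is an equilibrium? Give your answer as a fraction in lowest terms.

4/17

Expected cooperation value is 20 + p·20 + p²·20 + … = 20/(1−p); deviation gives 24 + p·7/(1−p).
20 ≥ 24(1−p) + 7p ⇒ 17p ≥ 4 ⇒ p ≥ 4/17.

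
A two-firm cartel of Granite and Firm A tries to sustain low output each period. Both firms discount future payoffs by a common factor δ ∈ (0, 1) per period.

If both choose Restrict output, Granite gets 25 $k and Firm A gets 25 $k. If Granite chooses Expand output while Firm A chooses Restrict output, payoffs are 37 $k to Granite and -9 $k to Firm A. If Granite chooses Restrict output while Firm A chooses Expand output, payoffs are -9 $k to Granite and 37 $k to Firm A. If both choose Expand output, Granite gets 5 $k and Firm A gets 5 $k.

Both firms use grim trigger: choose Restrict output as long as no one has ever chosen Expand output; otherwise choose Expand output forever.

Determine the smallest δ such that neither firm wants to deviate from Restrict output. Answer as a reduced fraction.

3/8

Under grim trigger the critical discount factor is (T−C)/(T−P) with T = 37, C = 25, P = 5.
δ* = (37−25)/(37−5) = 12/32 = 3/8.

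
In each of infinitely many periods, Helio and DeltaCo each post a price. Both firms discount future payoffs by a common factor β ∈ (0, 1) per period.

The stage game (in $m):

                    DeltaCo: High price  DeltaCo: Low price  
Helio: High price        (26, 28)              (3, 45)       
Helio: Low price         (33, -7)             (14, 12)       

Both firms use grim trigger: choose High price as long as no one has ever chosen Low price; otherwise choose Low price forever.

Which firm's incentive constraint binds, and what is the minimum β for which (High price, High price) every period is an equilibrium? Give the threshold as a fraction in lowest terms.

Helio's threshold: (33−26)/(33−14) = 7/19.
DeltaCo's threshold: (45−28)/(45−12) = 17/33.
7/19 < 17/33, so DeltaCo binds and β* = 17/33.

DeltaCo; β ≥ 17/33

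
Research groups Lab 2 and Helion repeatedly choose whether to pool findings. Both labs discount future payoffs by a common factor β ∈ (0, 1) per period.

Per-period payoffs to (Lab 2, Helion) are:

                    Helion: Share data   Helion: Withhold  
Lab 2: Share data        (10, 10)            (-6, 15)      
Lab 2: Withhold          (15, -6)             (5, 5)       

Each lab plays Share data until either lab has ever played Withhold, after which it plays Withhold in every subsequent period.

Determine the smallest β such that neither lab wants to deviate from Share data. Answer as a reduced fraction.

1/2

Cooperation forever yields 10 each period: 10/(1−β).
Deviating yields 15 once, then 5 forever: 15 + 5β/(1−β).
No profitable deviation requires 10/(1−β) ≥ 15 + 5β/(1−β).
Multiplying by (1−β): 10 ≥ 15(1−β) + 5β = 15 − 10β.
So 10β ≥ 5, i.e. β ≥ 5/10 = 1/2.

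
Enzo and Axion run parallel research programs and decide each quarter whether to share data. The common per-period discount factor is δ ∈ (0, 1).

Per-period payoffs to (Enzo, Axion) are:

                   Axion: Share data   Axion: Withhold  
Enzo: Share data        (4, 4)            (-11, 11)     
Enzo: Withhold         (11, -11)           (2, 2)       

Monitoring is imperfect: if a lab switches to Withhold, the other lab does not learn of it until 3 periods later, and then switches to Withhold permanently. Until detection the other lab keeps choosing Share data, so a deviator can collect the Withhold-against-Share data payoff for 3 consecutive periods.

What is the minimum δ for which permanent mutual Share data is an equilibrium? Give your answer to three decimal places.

0.920

The best deviation is to choose Withhold for all 3 undetected periods, earning 11 each, then 2 forever once detected.
Deviation value: 11(1−δ^3)/(1−δ) + 2δ^3/(1−δ); cooperation value: 4/(1−δ).
IC: 4 ≥ 11(1−δ^3) + 2δ^3 = 11 − 9δ^3.
So δ^3 ≥ 7/9, giving δ ≥ (7/9)^(1/3) ≈ 0.920.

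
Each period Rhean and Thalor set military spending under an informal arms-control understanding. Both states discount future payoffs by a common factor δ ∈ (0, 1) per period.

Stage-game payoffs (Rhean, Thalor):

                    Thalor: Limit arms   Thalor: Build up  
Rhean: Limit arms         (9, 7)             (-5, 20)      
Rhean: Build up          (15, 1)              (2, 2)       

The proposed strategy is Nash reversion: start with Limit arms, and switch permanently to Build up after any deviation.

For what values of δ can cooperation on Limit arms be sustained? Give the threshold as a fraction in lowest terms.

13/18

Rhean: cooperation gives 9 each period; deviation gives 15 once then 2 forever.
  9/(1−δ) ≥ 15 + 2δ/(1−δ) ⇒ δ ≥ 6/13.
Thalor: cooperation gives 7 each period; deviation gives 20 once then 2 forever.
  δ ≥ 13/18.
Both must hold, so the binding constraint is Thalor's: δ ≥ 13/18.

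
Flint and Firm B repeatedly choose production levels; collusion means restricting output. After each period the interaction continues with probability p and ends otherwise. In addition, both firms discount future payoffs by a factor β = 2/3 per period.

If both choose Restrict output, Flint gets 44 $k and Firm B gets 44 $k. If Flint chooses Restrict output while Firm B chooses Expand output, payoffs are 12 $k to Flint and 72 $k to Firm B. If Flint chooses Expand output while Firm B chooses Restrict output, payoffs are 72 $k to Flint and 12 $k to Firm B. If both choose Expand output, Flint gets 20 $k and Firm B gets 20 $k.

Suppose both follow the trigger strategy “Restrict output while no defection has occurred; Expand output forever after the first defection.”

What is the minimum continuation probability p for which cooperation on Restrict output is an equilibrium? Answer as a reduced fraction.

With continuation probability p and discount β, the effective per-period discount factor is βp.
Grim-trigger IC: βp ≥ (72−44)/(72−20) = 7/13.
So p ≥ (7/13)/(2/3) = 21/26.

21/26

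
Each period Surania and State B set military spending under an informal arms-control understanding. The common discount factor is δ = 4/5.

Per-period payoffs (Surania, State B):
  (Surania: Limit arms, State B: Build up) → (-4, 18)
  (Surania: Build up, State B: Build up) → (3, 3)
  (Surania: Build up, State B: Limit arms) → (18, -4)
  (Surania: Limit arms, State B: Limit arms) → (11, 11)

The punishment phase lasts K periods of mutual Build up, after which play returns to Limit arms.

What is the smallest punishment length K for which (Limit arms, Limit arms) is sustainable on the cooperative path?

No profitable deviation requires (11−3)(δ+…+δ^K) ≥ 18−11, i.e. δ+…+δ^K ≥ 7/8 ≈ 0.8750.
With δ = 4/5, the partial sums are K=1: 0.8000, K=2: 1.4400.
K = 2 is the first length at which the sum reaches 0.8750.

2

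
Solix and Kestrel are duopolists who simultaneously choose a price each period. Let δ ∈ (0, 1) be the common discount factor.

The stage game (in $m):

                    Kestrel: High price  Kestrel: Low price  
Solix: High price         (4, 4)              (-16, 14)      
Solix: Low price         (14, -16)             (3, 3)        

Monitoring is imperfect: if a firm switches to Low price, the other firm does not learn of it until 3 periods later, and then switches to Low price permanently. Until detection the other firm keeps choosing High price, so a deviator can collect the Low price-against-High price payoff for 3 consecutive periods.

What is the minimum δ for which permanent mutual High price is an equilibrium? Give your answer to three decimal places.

0.969

The best deviation is to choose Low price for all 3 undetected periods, earning 14 each, then 3 forever once detected.
Deviation value: 14(1−δ^3)/(1−δ) + 3δ^3/(1−δ); cooperation value: 4/(1−δ).
IC: 4 ≥ 14(1−δ^3) + 3δ^3 = 14 − 11δ^3.
So δ^3 ≥ 10/11, giving δ ≥ (10/11)^(1/3) ≈ 0.969.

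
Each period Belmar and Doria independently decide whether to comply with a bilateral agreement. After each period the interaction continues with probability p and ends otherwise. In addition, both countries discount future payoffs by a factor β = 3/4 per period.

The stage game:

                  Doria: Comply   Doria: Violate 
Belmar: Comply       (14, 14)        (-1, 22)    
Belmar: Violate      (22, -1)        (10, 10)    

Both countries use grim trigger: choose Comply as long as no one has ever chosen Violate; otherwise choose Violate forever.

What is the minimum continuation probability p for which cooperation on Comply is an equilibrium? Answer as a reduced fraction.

With continuation probability p and discount β, the effective per-period discount factor is βp.
Grim-trigger IC: βp ≥ (22−14)/(22−10) = 2/3.
So p ≥ (2/3)/(3/4) = 8/9.

8/9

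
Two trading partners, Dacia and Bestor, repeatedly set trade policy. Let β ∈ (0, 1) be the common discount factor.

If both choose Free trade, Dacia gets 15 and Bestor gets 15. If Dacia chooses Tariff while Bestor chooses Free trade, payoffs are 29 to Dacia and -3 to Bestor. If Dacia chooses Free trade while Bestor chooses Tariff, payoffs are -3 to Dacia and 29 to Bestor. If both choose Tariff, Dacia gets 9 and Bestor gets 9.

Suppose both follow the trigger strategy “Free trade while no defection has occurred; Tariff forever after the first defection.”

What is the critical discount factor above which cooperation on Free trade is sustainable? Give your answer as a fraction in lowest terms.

7/10

15/(1−β) ≥ 29 + 9β/(1−β)
15 ≥ 29 − 20β
β ≥ 14/20 = 7/10.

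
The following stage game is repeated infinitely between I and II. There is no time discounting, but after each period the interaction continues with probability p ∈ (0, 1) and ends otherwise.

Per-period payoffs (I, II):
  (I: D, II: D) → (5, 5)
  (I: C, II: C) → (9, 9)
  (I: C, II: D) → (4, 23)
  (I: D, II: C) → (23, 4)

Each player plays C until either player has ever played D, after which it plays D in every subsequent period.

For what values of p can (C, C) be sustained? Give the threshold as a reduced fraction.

Expected cooperation value is 9 + p·9 + p²·9 + … = 9/(1−p); deviation gives 23 + p·5/(1−p).
9 ≥ 23(1−p) + 5p ⇒ 18p ≥ 14 ⇒ p ≥ 14/18 = 7/9.

7/9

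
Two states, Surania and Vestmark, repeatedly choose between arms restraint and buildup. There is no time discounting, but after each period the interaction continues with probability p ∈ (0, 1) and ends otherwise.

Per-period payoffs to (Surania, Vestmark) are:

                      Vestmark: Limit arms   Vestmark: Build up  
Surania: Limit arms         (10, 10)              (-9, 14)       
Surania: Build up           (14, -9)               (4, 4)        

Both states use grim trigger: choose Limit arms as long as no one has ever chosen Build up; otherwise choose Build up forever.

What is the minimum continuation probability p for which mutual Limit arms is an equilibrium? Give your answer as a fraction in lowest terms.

2/5

With no time discounting, the continuation probability p plays the role of the discount factor.
Grim-trigger IC: 10/(1−p) ≥ 14 + 4p/(1−p) ⇒ p ≥ (14−10)/(14−4) = 2/5.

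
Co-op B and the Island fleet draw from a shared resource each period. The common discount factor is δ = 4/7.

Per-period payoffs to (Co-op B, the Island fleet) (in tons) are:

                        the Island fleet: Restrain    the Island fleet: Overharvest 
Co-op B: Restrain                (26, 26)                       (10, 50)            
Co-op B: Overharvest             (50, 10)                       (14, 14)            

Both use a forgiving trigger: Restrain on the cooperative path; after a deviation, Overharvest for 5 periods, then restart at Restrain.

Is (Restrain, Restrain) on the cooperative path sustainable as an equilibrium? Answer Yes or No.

No

A one-shot deviation gives 50 now, then 14 for 5 periods, then back to 26.
Gain from deviating: (50−26) today; loss: (26−14) in each of the next 5 periods.
No-deviation condition: (26−14)(δ+…+δ^5) ≥ 50−26, i.e. δ+…+δ^5 ≥ 2.
At δ = 4/7: δ+…+δ^5 = 1.2521 < 2.0000.
So cooperation is not sustainable.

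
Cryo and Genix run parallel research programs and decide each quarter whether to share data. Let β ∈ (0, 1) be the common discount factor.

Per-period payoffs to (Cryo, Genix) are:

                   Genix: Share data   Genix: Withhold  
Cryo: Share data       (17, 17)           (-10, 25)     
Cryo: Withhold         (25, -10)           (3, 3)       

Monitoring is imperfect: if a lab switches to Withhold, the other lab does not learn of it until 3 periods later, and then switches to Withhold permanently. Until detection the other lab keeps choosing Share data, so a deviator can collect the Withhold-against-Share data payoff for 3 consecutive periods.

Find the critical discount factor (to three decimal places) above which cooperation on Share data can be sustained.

Deviating for the 3 undetected periods gains 25−17 = 8 per period over cooperation, then loses 17−3 = 14 per period forever once punishment starts.
Gain: 8(1 + β + … + β^2); loss: 14·β^3/(1−β).
No profitable deviation ⇔ 8(1−β^3) ≤ 14·β^3, i.e. β^3 ≥ 8/(8+14) = 4/11.
Hence β ≥ (4/11)^(1/3) ≈ 0.714.

0.714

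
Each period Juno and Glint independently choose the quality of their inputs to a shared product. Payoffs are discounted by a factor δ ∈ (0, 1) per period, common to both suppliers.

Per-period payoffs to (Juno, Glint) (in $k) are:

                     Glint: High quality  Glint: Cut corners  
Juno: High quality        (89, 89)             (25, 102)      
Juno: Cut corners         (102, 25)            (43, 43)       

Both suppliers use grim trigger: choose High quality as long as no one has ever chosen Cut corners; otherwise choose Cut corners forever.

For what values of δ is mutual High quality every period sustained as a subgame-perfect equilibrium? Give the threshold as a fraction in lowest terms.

13/59

Under grim trigger the critical discount factor is (T−C)/(T−P) with T = 102, C = 89, P = 43.
δ* = (102−89)/(102−43) = 13/59.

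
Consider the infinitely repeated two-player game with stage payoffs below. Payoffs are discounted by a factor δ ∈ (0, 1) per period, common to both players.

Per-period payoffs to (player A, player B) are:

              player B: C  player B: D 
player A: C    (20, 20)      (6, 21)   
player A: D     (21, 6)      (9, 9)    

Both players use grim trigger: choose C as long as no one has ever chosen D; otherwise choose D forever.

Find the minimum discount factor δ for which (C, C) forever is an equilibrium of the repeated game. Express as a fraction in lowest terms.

20/(1−δ) ≥ 21 + 9δ/(1−δ)
20 ≥ 21 − 12δ
δ ≥ 1/12.

1/12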